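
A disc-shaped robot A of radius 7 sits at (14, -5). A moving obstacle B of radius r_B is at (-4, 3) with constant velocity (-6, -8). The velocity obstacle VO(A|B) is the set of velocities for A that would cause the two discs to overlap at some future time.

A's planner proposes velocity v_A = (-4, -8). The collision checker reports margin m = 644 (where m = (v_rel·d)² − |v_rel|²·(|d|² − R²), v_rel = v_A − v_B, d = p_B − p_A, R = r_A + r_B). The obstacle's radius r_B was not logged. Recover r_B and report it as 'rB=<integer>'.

m = 644
d = (-18, 8);  v_rel = (2, 0),  |v_rel|² = 4
v_rel×d = (2)·(8) − (0)·(-18) = 16
since m = R²·4 − 16²:  R² = (256 + 644) / 4 = 225
R = √225 = 15  ⇒  r_B = 15 − 7 = 8

rB=8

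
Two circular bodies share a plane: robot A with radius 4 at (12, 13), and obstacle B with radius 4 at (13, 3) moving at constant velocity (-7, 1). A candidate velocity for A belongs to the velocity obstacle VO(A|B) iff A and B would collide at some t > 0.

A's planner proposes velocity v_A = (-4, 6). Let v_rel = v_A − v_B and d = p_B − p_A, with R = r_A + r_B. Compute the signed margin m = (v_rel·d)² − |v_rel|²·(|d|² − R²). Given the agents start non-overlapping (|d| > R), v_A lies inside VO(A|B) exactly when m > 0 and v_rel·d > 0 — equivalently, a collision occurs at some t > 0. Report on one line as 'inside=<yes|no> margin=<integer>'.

d = (1, -10),  |d|² = 101;  R = 4+4 = 8,  c = 101−8² = 37
v_rel = (3, 5),  |v_rel|² = 34;  v_rel·d = (3)·(1) + (5)·(-10) = -47
34·t² + 94·t + 37 = 0  ⇒  m = (-47)² − 34·37 = 951
m = 951 > 0,  v_rel·d = -47 < 0  ⇒  outside

inside=no margin=951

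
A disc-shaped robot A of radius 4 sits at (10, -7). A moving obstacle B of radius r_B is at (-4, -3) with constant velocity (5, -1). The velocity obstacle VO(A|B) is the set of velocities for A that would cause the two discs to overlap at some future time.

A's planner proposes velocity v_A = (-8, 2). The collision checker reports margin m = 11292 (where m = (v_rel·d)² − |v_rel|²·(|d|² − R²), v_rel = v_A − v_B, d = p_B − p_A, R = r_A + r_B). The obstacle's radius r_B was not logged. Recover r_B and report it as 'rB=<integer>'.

m = 11292
d = (-14, 4);  v_rel = (-13, 3),  |v_rel|² = 178
v_rel×d = (-13)·(4) − (3)·(-14) = -10
since m = R²·178 − (-10)²:  R² = (100 + 11292) / 178 = 64
R = √64 = 8  ⇒  r_B = 8 − 4 = 4

rB=4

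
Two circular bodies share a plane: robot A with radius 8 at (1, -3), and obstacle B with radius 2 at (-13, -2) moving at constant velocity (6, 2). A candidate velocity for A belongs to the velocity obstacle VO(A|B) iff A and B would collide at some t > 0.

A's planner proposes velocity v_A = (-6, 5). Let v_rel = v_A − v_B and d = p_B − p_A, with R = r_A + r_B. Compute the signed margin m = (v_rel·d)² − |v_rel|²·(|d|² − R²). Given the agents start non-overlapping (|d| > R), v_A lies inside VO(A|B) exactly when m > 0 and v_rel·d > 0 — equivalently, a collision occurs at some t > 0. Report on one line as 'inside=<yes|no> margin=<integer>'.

d = (-14, 1),  |d|² = 197;  R = 8+2 = 10,  c = 197−10² = 97
v_rel = (-12, 3),  |v_rel|² = 153;  v_rel·d = (-12)·(-14) + (3)·(1) = 171
153·t² − 342·t + 97 = 0  ⇒  m = 171² − 153·97 = 14400
m = 14400 > 0,  v_rel·d = 171 > 0  ⇒  inside

inside=yes margin=14400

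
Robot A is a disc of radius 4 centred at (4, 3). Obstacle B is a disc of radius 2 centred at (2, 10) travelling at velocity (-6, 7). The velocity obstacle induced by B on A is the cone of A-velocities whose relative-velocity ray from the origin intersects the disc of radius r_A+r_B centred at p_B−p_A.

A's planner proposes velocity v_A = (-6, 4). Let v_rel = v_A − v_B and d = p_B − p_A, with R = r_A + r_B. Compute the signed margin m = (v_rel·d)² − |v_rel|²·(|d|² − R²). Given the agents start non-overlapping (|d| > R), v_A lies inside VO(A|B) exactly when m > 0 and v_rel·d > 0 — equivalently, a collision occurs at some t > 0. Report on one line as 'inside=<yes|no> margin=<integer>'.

d = (-2, 7),  |d|² = 53;  R = 4+2 = 6,  c = 53−6² = 17
v_rel = (0, -3),  |v_rel|² = 9;  v_rel·d = (0)·(-2) + (-3)·(7) = -21
9·t² + 42·t + 17 = 0  ⇒  m = (-21)² − 9·17 = 288
m = 288 > 0,  v_rel·d = -21 < 0  ⇒  outside

inside=no margin=288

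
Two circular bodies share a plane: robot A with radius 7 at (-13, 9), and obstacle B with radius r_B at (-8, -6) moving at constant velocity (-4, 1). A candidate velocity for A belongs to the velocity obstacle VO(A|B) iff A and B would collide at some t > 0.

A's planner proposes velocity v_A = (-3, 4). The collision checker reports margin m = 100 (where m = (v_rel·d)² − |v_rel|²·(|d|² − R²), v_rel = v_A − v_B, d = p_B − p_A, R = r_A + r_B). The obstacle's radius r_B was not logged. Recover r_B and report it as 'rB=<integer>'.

m = 100
d = (5, -15);  v_rel = (1, 3),  |v_rel|² = 10
v_rel×d = (1)·(-15) − (3)·(5) = -30
since m = R²·10 − (-30)²:  R² = (900 + 100) / 10 = 100
R = √100 = 10  ⇒  r_B = 10 − 7 = 3

rB=3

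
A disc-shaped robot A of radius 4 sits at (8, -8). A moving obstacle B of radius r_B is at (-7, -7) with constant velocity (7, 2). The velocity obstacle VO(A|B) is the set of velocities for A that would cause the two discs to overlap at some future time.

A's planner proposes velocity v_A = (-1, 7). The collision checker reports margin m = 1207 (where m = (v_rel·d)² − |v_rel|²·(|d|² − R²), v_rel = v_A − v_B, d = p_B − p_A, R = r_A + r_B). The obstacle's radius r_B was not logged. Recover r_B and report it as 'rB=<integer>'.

m = 1207
d = (-15, 1);  v_rel = (-8, 5),  |v_rel|² = 89
v_rel×d = (-8)·(1) − (5)·(-15) = 67
since m = R²·89 − 67²:  R² = (4489 + 1207) / 89 = 64
R = √64 = 8  ⇒  r_B = 8 − 4 = 4

rB=4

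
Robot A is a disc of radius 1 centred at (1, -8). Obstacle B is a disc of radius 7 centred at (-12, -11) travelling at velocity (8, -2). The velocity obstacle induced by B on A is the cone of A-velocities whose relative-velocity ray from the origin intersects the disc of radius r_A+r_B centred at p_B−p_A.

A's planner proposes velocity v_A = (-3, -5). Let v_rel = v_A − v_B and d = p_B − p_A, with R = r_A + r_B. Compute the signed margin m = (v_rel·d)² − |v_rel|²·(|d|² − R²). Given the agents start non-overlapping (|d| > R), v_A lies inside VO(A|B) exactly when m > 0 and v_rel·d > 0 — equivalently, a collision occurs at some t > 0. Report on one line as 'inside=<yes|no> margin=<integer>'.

d = (-13, -3),  |d|² = 178;  R = 1+7 = 8,  c = 178−8² = 114
v_rel = (-11, -3),  |v_rel|² = 130;  v_rel·d = (-11)·(-13) + (-3)·(-3) = 152
130·t² − 304·t + 114 = 0  ⇒  m = 152² − 130·114 = 8284
m = 8284 > 0,  v_rel·d = 152 > 0  ⇒  inside

inside=yes margin=8284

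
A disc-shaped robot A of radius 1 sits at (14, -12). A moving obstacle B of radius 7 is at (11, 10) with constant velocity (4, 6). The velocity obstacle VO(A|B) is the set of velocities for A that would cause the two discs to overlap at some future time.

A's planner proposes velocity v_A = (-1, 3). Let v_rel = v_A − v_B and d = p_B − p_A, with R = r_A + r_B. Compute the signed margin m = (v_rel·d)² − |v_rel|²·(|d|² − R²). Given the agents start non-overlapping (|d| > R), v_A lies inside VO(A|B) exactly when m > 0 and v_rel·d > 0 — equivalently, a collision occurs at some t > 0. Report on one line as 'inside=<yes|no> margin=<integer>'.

d = (-3, 22),  |d|² = 493;  R = 1+7 = 8,  c = 493−8² = 429
v_rel = (-5, -3),  |v_rel|² = 34;  v_rel·d = (-5)·(-3) + (-3)·(22) = -51
34·t² + 102·t + 429 = 0  ⇒  m = (-51)² − 34·429 = -11985
m = -11985 < 0,  v_rel·d = -51 < 0  ⇒  outside

inside=no margin=-11985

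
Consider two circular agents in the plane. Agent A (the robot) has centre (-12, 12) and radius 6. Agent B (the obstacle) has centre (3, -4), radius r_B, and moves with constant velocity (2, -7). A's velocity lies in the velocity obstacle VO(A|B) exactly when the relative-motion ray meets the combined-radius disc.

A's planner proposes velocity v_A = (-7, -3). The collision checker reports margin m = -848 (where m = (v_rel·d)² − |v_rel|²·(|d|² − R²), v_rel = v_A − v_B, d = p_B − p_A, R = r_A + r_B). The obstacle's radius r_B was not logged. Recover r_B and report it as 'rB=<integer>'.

m = -848
d = (15, -16);  v_rel = (-9, 4),  |v_rel|² = 97
v_rel×d = (-9)·(-16) − (4)·(15) = 84
since m = R²·97 − 84²:  R² = (7056 + -848) / 97 = 64
R = √64 = 8  ⇒  r_B = 8 − 6 = 2

rB=2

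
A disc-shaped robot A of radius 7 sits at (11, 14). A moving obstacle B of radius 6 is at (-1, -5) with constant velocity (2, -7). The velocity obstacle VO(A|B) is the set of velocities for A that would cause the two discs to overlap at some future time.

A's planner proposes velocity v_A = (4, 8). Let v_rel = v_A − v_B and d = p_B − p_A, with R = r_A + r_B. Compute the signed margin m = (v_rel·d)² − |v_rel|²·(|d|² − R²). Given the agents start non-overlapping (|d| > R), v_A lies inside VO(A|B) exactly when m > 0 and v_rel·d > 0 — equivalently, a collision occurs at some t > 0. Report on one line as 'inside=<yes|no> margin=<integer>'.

d = (-12, -19),  |d|² = 505;  R = 7+6 = 13,  c = 505−13² = 336
v_rel = (2, 15),  |v_rel|² = 229;  v_rel·d = (2)·(-12) + (15)·(-19) = -309
229·t² + 618·t + 336 = 0  ⇒  m = (-309)² − 229·336 = 18537
m = 18537 > 0,  v_rel·d = -309 < 0  ⇒  outside

inside=no margin=18537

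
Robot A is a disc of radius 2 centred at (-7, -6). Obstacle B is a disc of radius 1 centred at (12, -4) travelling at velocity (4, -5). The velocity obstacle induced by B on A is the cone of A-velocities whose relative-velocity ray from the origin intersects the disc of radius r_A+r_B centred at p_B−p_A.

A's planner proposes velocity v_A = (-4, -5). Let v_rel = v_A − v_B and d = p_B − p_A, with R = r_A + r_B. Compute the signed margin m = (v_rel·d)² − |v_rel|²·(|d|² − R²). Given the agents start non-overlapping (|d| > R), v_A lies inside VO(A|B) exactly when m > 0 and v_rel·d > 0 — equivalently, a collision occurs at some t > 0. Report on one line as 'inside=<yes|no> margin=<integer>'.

d = (19, 2),  |d|² = 365;  R = 2+1 = 3,  c = 365−3² = 356
v_rel = (-8, 0),  |v_rel|² = 64;  v_rel·d = (-8)·(19) + (0)·(2) = -152
64·t² + 304·t + 356 = 0  ⇒  m = (-152)² − 64·356 = 320
m = 320 > 0,  v_rel·d = -152 < 0  ⇒  outside

inside=no margin=320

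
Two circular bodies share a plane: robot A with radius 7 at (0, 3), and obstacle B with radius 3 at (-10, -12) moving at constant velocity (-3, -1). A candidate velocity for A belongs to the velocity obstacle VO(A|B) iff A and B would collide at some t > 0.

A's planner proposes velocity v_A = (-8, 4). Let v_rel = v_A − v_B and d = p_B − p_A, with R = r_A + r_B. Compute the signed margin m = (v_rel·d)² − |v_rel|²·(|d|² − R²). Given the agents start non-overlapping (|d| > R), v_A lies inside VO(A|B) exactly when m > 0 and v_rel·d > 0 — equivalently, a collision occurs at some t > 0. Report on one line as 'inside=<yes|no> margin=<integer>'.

d = (-10, -15),  |d|² = 325;  R = 7+3 = 10,  c = 325−10² = 225
v_rel = (-5, 5),  |v_rel|² = 50;  v_rel·d = (-5)·(-10) + (5)·(-15) = -25
50·t² + 50·t + 225 = 0  ⇒  m = (-25)² − 50·225 = -10625
m = -10625 < 0,  v_rel·d = -25 < 0  ⇒  outside

inside=no margin=-10625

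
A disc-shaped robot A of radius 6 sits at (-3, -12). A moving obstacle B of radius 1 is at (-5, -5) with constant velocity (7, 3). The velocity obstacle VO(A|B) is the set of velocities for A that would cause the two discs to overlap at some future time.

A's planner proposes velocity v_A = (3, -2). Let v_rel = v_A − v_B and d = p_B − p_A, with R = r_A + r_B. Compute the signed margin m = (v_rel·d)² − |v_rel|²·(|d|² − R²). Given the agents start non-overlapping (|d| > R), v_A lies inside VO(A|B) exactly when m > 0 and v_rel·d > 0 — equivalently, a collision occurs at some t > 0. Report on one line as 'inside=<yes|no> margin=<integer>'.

d = (-2, 7),  |d|² = 53;  R = 6+1 = 7,  c = 53−7² = 4
v_rel = (-4, -5),  |v_rel|² = 41;  v_rel·d = (-4)·(-2) + (-5)·(7) = -27
41·t² + 54·t + 4 = 0  ⇒  m = (-27)² − 41·4 = 565
m = 565 > 0,  v_rel·d = -27 < 0  ⇒  outside

inside=no margin=565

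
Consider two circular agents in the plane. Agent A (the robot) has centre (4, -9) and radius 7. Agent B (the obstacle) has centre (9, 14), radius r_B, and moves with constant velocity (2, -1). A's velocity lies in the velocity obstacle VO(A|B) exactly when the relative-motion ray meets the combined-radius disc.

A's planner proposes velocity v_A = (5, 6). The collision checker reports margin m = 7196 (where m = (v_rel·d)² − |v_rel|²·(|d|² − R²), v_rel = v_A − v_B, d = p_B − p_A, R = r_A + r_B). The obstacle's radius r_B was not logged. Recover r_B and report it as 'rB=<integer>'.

m = 7196
d = (5, 23);  v_rel = (3, 7),  |v_rel|² = 58
v_rel×d = (3)·(23) − (7)·(5) = 34
since m = R²·58 − 34²:  R² = (1156 + 7196) / 58 = 144
R = √144 = 12  ⇒  r_B = 12 − 7 = 5

rB=5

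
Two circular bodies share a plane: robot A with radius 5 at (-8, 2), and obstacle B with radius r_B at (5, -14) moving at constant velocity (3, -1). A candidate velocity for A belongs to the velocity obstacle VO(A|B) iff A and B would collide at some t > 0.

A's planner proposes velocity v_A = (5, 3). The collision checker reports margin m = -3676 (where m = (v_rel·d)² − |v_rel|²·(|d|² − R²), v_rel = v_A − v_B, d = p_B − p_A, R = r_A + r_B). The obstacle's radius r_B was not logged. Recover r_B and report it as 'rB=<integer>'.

m = -3676
d = (13, -16);  v_rel = (2, 4),  |v_rel|² = 20
v_rel×d = (2)·(-16) − (4)·(13) = -84
since m = R²·20 − (-84)²:  R² = (7056 + -3676) / 20 = 169
R = √169 = 13  ⇒  r_B = 13 − 5 = 8

rB=8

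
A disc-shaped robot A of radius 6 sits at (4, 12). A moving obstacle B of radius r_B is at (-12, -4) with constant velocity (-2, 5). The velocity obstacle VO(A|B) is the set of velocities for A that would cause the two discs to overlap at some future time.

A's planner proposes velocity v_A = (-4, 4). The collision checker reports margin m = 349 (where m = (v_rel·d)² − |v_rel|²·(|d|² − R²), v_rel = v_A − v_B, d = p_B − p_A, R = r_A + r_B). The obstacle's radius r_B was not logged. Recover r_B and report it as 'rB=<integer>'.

m = 349
d = (-16, -16);  v_rel = (-2, -1),  |v_rel|² = 5
v_rel×d = (-2)·(-16) − (-1)·(-16) = 16
since m = R²·5 − 16²:  R² = (256 + 349) / 5 = 121
R = √121 = 11  ⇒  r_B = 11 − 6 = 5

rB=5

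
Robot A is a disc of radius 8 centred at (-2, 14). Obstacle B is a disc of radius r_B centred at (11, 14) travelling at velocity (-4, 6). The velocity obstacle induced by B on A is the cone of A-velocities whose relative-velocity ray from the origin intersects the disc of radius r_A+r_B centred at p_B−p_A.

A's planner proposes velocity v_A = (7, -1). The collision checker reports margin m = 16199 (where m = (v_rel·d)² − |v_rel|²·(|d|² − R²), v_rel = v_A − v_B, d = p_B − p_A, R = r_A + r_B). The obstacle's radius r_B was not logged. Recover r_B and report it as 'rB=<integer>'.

m = 16199
d = (13, 0);  v_rel = (11, -7),  |v_rel|² = 170
v_rel×d = (11)·(0) − (-7)·(13) = 91
since m = R²·170 − 91²:  R² = (8281 + 16199) / 170 = 144
R = √144 = 12  ⇒  r_B = 12 − 8 = 4

rB=4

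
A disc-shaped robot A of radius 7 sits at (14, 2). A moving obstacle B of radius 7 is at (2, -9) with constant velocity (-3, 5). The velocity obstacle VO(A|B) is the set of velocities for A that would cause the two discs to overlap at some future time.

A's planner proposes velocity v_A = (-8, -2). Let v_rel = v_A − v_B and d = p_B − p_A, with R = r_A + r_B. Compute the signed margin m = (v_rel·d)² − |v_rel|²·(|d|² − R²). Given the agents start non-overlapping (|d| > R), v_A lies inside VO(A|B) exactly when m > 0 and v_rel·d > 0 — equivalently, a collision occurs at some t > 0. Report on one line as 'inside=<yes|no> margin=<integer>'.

d = (-12, -11),  |d|² = 265;  R = 7+7 = 14,  c = 265−14² = 69
v_rel = (-5, -7),  |v_rel|² = 74;  v_rel·d = (-5)·(-12) + (-7)·(-11) = 137
74·t² − 274·t + 69 = 0  ⇒  m = 137² − 74·69 = 13663
m = 13663 > 0,  v_rel·d = 137 > 0  ⇒  inside

inside=yes margin=13663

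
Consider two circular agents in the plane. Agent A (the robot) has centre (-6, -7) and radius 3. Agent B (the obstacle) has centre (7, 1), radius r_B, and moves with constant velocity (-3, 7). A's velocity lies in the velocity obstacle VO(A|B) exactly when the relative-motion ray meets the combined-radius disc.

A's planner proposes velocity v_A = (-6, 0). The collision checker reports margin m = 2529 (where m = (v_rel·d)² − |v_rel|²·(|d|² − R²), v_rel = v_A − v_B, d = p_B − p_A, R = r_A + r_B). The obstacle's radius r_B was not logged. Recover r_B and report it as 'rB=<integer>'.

m = 2529
d = (13, 8);  v_rel = (-3, -7),  |v_rel|² = 58
v_rel×d = (-3)·(8) − (-7)·(13) = 67
since m = R²·58 − 67²:  R² = (4489 + 2529) / 58 = 121
R = √121 = 11  ⇒  r_B = 11 − 3 = 8

rB=8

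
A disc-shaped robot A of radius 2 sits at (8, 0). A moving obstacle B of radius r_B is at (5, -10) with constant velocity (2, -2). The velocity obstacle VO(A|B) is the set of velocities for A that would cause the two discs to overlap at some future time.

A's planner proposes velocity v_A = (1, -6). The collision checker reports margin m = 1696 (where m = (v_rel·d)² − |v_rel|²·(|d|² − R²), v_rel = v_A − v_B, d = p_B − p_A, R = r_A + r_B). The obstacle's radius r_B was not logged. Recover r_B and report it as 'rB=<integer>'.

m = 1696
d = (-3, -10);  v_rel = (-1, -4),  |v_rel|² = 17
v_rel×d = (-1)·(-10) − (-4)·(-3) = -2
since m = R²·17 − (-2)²:  R² = (4 + 1696) / 17 = 100
R = √100 = 10  ⇒  r_B = 10 − 2 = 8

rB=8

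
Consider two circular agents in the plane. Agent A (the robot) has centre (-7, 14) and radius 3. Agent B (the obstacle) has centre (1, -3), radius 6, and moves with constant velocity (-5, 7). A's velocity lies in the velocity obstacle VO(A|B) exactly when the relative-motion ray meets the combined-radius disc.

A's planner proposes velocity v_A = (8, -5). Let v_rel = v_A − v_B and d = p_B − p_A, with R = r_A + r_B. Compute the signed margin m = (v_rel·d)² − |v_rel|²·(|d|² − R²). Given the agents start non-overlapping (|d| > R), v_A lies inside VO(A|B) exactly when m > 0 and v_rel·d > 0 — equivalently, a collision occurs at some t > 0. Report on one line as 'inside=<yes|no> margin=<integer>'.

d = (8, -17),  |d|² = 353;  R = 3+6 = 9,  c = 353−9² = 272
v_rel = (13, -12),  |v_rel|² = 313;  v_rel·d = (13)·(8) + (-12)·(-17) = 308
313·t² − 616·t + 272 = 0  ⇒  m = 308² − 313·272 = 9728
m = 9728 > 0,  v_rel·d = 308 > 0  ⇒  inside

inside=yes margin=9728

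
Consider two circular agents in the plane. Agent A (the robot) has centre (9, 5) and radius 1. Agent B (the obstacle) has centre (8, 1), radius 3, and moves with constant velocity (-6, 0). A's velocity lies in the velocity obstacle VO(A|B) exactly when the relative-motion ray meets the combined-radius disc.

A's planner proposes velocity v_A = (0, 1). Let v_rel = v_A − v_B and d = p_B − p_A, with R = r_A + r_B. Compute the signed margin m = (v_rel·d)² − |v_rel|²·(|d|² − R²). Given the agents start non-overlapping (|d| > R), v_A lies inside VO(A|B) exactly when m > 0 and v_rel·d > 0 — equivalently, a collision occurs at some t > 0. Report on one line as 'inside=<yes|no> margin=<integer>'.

d = (-1, -4),  |d|² = 17;  R = 1+3 = 4,  c = 17−4² = 1
v_rel = (6, 1),  |v_rel|² = 37;  v_rel·d = (6)·(-1) + (1)·(-4) = -10
37·t² + 20·t + 1 = 0  ⇒  m = (-10)² − 37·1 = 63
m = 63 > 0,  v_rel·d = -10 < 0  ⇒  outside

inside=no margin=63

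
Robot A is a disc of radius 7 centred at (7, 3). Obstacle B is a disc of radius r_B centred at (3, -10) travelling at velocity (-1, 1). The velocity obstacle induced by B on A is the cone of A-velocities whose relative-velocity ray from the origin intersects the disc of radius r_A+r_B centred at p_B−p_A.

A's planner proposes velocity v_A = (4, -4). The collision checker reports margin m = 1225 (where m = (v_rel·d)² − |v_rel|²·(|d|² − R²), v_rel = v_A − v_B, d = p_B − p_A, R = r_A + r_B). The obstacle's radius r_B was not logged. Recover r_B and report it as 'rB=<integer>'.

m = 1225
d = (-4, -13);  v_rel = (5, -5),  |v_rel|² = 50
v_rel×d = (5)·(-13) − (-5)·(-4) = -85
since m = R²·50 − (-85)²:  R² = (7225 + 1225) / 50 = 169
R = √169 = 13  ⇒  r_B = 13 − 7 = 6

rB=6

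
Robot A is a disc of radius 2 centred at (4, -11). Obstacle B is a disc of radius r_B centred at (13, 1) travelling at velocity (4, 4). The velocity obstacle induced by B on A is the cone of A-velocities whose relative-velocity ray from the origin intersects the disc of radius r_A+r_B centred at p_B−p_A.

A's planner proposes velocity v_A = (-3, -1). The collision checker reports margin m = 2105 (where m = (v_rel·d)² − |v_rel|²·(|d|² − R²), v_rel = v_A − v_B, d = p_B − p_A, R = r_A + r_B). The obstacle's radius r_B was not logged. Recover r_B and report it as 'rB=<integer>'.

m = 2105
d = (9, 12);  v_rel = (-7, -5),  |v_rel|² = 74
v_rel×d = (-7)·(12) − (-5)·(9) = -39
since m = R²·74 − (-39)²:  R² = (1521 + 2105) / 74 = 49
R = √49 = 7  ⇒  r_B = 7 − 2 = 5

rB=5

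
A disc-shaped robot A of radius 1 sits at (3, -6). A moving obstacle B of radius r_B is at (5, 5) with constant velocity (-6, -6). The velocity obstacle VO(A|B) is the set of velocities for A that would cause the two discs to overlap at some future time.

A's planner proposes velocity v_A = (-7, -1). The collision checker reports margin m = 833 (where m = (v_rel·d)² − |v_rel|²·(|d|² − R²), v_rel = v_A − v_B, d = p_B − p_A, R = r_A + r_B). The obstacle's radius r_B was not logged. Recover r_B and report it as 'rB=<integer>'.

m = 833
d = (2, 11);  v_rel = (-1, 5),  |v_rel|² = 26
v_rel×d = (-1)·(11) − (5)·(2) = -21
since m = R²·26 − (-21)²:  R² = (441 + 833) / 26 = 49
R = √49 = 7  ⇒  r_B = 7 − 1 = 6

rB=6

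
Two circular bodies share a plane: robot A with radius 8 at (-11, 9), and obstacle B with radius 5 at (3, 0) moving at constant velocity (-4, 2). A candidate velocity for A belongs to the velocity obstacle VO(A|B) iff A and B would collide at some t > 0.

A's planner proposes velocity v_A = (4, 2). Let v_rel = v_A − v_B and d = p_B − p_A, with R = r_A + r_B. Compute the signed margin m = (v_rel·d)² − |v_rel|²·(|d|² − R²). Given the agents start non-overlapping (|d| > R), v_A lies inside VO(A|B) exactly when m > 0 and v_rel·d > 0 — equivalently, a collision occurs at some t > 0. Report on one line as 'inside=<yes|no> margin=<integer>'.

d = (14, -9),  |d|² = 277;  R = 8+5 = 13,  c = 277−13² = 108
v_rel = (8, 0),  |v_rel|² = 64;  v_rel·d = (8)·(14) + (0)·(-9) = 112
64·t² − 224·t + 108 = 0  ⇒  m = 112² − 64·108 = 5632
m = 5632 > 0,  v_rel·d = 112 > 0  ⇒  inside

inside=yes margin=5632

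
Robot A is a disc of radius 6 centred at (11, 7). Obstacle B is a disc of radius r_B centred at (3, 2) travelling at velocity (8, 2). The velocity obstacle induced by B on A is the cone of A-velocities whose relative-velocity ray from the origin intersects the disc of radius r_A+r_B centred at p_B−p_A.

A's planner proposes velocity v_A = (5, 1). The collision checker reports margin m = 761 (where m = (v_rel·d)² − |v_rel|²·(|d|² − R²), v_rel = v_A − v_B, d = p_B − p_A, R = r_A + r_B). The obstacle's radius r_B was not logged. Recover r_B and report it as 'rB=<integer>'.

m = 761
d = (-8, -5);  v_rel = (-3, -1),  |v_rel|² = 10
v_rel×d = (-3)·(-5) − (-1)·(-8) = 7
since m = R²·10 − 7²:  R² = (49 + 761) / 10 = 81
R = √81 = 9  ⇒  r_B = 9 − 6 = 3

rB=3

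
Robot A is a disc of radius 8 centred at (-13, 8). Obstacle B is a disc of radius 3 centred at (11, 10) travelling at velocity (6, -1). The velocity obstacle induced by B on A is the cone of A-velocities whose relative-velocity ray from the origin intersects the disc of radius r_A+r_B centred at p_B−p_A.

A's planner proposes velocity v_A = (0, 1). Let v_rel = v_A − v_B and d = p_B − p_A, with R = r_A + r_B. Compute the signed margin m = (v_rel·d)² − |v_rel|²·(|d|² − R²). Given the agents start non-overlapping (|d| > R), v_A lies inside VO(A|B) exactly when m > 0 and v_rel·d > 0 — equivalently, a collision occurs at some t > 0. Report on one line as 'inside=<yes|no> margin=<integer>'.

d = (24, 2),  |d|² = 580;  R = 8+3 = 11,  c = 580−11² = 459
v_rel = (-6, 2),  |v_rel|² = 40;  v_rel·d = (-6)·(24) + (2)·(2) = -140
40·t² + 280·t + 459 = 0  ⇒  m = (-140)² − 40·459 = 1240
m = 1240 > 0,  v_rel·d = -140 < 0  ⇒  outside

inside=no margin=1240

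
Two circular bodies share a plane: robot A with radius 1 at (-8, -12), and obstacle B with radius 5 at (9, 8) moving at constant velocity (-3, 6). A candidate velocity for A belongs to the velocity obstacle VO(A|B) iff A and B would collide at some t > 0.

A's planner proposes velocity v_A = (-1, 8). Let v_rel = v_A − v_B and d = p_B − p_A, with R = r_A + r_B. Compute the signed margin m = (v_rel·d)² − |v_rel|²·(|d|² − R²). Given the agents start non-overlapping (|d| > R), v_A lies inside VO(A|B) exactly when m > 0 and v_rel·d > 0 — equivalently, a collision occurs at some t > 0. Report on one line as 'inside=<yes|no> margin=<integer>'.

d = (17, 20),  |d|² = 689;  R = 1+5 = 6,  c = 689−6² = 653
v_rel = (2, 2),  |v_rel|² = 8;  v_rel·d = (2)·(17) + (2)·(20) = 74
8·t² − 148·t + 653 = 0  ⇒  m = 74² − 8·653 = 252
m = 252 > 0,  v_rel·d = 74 > 0  ⇒  inside

inside=yes margin=252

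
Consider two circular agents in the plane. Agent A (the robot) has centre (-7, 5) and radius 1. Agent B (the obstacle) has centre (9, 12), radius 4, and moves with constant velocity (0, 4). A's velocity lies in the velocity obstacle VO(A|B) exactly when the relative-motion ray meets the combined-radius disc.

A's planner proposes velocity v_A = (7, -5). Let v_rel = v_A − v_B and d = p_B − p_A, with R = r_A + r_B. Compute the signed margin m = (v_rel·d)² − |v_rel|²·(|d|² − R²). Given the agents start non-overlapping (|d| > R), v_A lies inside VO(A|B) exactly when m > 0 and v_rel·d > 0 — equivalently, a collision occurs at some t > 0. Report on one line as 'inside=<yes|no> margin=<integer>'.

d = (16, 7),  |d|² = 305;  R = 1+4 = 5,  c = 305−5² = 280
v_rel = (7, -9),  |v_rel|² = 130;  v_rel·d = (7)·(16) + (-9)·(7) = 49
130·t² − 98·t + 280 = 0  ⇒  m = 49² − 130·280 = -33999
m = -33999 < 0,  v_rel·d = 49 > 0  ⇒  outside

inside=no margin=-33999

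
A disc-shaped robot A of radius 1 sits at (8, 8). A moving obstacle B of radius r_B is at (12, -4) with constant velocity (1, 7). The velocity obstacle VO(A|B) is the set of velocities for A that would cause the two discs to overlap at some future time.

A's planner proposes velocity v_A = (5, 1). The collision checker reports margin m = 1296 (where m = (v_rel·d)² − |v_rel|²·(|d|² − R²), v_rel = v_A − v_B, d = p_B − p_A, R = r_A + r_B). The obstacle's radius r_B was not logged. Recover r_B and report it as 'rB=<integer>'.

m = 1296
d = (4, -12);  v_rel = (4, -6),  |v_rel|² = 52
v_rel×d = (4)·(-12) − (-6)·(4) = -24
since m = R²·52 − (-24)²:  R² = (576 + 1296) / 52 = 36
R = √36 = 6  ⇒  r_B = 6 − 1 = 5

rB=5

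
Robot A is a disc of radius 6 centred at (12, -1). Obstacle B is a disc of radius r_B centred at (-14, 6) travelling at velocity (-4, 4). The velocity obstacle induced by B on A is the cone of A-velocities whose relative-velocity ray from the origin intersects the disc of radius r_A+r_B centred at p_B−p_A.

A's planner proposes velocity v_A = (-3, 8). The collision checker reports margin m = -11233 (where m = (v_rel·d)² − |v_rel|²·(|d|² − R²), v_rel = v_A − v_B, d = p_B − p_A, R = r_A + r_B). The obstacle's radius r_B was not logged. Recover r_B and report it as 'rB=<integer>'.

m = -11233
d = (-26, 7);  v_rel = (1, 4),  |v_rel|² = 17
v_rel×d = (1)·(7) − (4)·(-26) = 111
since m = R²·17 − 111²:  R² = (12321 + -11233) / 17 = 64
R = √64 = 8  ⇒  r_B = 8 − 6 = 2

rB=2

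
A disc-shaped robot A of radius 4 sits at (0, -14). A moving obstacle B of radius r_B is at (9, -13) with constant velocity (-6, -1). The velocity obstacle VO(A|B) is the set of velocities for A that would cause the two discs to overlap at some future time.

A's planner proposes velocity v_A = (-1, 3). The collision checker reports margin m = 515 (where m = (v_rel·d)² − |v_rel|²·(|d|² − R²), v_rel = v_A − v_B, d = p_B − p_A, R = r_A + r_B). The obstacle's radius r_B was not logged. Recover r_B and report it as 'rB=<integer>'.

m = 515
d = (9, 1);  v_rel = (5, 4),  |v_rel|² = 41
v_rel×d = (5)·(1) − (4)·(9) = -31
since m = R²·41 − (-31)²:  R² = (961 + 515) / 41 = 36
R = √36 = 6  ⇒  r_B = 6 − 4 = 2

rB=2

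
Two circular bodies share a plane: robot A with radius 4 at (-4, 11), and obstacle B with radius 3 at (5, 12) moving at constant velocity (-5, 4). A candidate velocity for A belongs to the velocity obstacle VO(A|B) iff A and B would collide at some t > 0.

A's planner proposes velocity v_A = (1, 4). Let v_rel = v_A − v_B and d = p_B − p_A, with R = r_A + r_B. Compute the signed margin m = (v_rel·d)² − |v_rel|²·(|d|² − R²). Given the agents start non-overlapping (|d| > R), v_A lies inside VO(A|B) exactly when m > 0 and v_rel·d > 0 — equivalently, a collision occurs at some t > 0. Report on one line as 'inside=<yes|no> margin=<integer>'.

d = (9, 1),  |d|² = 82;  R = 4+3 = 7,  c = 82−7² = 33
v_rel = (6, 0),  |v_rel|² = 36;  v_rel·d = (6)·(9) + (0)·(1) = 54
36·t² − 108·t + 33 = 0  ⇒  m = 54² − 36·33 = 1728
m = 1728 > 0,  v_rel·d = 54 > 0  ⇒  inside

inside=yes margin=1728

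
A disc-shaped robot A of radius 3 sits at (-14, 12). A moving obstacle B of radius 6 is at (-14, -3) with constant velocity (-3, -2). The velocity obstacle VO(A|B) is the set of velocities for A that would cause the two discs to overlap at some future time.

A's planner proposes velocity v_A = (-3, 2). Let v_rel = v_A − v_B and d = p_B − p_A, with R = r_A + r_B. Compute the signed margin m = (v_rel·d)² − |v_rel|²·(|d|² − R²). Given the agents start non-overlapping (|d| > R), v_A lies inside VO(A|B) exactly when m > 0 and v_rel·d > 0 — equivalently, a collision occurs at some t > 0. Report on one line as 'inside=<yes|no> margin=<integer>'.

d = (0, -15),  |d|² = 225;  R = 3+6 = 9,  c = 225−9² = 144
v_rel = (0, 4),  |v_rel|² = 16;  v_rel·d = (0)·(0) + (4)·(-15) = -60
16·t² + 120·t + 144 = 0  ⇒  m = (-60)² − 16·144 = 1296
m = 1296 > 0,  v_rel·d = -60 < 0  ⇒  outside

inside=no margin=1296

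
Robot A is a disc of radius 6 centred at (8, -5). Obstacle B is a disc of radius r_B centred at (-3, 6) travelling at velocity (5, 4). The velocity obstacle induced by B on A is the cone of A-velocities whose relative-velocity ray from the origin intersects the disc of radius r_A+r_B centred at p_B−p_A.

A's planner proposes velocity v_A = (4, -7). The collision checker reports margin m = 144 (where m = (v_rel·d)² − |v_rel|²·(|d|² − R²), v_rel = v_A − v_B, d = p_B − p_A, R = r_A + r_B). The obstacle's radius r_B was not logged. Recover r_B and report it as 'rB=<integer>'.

m = 144
d = (-11, 11);  v_rel = (-1, -11),  |v_rel|² = 122
v_rel×d = (-1)·(11) − (-11)·(-11) = -132
since m = R²·122 − (-132)²:  R² = (17424 + 144) / 122 = 144
R = √144 = 12  ⇒  r_B = 12 − 6 = 6

rB=6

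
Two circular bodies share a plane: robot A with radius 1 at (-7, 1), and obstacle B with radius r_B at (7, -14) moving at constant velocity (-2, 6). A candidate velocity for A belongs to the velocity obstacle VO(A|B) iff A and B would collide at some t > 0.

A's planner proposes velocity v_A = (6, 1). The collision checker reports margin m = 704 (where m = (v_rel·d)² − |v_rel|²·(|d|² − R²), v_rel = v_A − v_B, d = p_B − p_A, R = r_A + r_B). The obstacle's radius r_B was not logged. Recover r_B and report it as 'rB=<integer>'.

m = 704
d = (14, -15);  v_rel = (8, -5),  |v_rel|² = 89
v_rel×d = (8)·(-15) − (-5)·(14) = -50
since m = R²·89 − (-50)²:  R² = (2500 + 704) / 89 = 36
R = √36 = 6  ⇒  r_B = 6 − 1 = 5

rB=5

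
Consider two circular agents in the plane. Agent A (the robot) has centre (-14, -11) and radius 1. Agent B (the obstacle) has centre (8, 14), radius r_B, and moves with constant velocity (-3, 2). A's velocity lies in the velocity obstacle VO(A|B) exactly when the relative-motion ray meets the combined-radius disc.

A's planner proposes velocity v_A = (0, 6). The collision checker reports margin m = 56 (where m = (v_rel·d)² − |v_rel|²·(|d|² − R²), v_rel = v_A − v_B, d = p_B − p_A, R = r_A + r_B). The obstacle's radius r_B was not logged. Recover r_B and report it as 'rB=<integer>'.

m = 56
d = (22, 25);  v_rel = (3, 4),  |v_rel|² = 25
v_rel×d = (3)·(25) − (4)·(22) = -13
since m = R²·25 − (-13)²:  R² = (169 + 56) / 25 = 9
R = √9 = 3  ⇒  r_B = 3 − 1 = 2

rB=2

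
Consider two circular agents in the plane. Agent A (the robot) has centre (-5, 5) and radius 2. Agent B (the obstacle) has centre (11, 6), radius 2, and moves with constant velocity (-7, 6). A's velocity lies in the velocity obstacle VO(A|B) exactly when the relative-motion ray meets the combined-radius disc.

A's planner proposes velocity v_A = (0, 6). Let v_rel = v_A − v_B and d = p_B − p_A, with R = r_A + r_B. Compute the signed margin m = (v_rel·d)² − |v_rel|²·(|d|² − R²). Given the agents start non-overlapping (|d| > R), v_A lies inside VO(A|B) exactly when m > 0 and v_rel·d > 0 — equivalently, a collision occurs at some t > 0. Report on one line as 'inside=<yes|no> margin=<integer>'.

d = (16, 1),  |d|² = 257;  R = 2+2 = 4,  c = 257−4² = 241
v_rel = (7, 0),  |v_rel|² = 49;  v_rel·d = (7)·(16) + (0)·(1) = 112
49·t² − 224·t + 241 = 0  ⇒  m = 112² − 49·241 = 735
m = 735 > 0,  v_rel·d = 112 > 0  ⇒  inside

inside=yes margin=735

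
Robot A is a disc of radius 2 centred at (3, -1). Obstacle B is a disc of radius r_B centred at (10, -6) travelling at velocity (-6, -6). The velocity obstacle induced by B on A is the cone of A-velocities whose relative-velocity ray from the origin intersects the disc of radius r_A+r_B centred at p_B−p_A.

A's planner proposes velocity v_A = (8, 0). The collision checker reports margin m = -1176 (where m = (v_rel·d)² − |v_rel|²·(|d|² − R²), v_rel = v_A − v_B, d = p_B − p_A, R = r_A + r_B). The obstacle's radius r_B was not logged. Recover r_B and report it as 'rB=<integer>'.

m = -1176
d = (7, -5);  v_rel = (14, 6),  |v_rel|² = 232
v_rel×d = (14)·(-5) − (6)·(7) = -112
since m = R²·232 − (-112)²:  R² = (12544 + -1176) / 232 = 49
R = √49 = 7  ⇒  r_B = 7 − 2 = 5

rB=5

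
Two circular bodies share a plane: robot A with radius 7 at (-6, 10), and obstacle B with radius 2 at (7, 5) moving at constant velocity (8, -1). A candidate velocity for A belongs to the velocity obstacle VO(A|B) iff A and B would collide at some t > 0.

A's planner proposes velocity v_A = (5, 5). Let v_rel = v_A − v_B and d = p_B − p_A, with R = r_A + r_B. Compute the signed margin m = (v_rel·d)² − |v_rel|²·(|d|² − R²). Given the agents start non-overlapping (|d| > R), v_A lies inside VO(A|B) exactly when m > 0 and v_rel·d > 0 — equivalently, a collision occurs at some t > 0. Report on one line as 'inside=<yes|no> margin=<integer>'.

d = (13, -5),  |d|² = 194;  R = 7+2 = 9,  c = 194−9² = 113
v_rel = (-3, 6),  |v_rel|² = 45;  v_rel·d = (-3)·(13) + (6)·(-5) = -69
45·t² + 138·t + 113 = 0  ⇒  m = (-69)² − 45·113 = -324
m = -324 < 0,  v_rel·d = -69 < 0  ⇒  outside

inside=no margin=-324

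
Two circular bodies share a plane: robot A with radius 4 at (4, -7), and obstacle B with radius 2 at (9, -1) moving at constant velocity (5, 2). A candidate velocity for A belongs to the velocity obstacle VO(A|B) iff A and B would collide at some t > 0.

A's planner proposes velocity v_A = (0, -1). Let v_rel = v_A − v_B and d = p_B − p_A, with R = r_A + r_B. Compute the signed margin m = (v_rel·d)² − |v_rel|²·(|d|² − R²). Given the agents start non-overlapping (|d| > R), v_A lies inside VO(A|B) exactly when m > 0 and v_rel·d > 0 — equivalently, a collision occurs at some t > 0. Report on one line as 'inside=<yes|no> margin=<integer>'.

d = (5, 6),  |d|² = 61;  R = 4+2 = 6,  c = 61−6² = 25
v_rel = (-5, -3),  |v_rel|² = 34;  v_rel·d = (-5)·(5) + (-3)·(6) = -43
34·t² + 86·t + 25 = 0  ⇒  m = (-43)² − 34·25 = 999
m = 999 > 0,  v_rel·d = -43 < 0  ⇒  outside

inside=no margin=999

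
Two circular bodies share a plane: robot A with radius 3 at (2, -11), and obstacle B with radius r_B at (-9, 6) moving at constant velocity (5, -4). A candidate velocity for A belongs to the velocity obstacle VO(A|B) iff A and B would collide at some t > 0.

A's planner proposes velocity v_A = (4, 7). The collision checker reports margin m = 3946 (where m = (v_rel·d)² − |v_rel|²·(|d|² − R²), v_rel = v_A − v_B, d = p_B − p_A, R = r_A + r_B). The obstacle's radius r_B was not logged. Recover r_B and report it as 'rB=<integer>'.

m = 3946
d = (-11, 17);  v_rel = (-1, 11),  |v_rel|² = 122
v_rel×d = (-1)·(17) − (11)·(-11) = 104
since m = R²·122 − 104²:  R² = (10816 + 3946) / 122 = 121
R = √121 = 11  ⇒  r_B = 11 − 3 = 8

rB=8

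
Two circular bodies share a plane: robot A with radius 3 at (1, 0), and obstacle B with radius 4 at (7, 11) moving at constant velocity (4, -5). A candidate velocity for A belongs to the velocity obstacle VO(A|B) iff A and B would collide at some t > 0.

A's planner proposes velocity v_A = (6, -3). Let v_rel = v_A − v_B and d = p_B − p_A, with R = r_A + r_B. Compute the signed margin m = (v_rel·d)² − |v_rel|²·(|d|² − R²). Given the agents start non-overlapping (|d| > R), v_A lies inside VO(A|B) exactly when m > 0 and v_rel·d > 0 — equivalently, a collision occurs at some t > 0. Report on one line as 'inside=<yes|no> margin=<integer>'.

d = (6, 11),  |d|² = 157;  R = 3+4 = 7,  c = 157−7² = 108
v_rel = (2, 2),  |v_rel|² = 8;  v_rel·d = (2)·(6) + (2)·(11) = 34
8·t² − 68·t + 108 = 0  ⇒  m = 34² − 8·108 = 292
m = 292 > 0,  v_rel·d = 34 > 0  ⇒  inside

inside=yes margin=292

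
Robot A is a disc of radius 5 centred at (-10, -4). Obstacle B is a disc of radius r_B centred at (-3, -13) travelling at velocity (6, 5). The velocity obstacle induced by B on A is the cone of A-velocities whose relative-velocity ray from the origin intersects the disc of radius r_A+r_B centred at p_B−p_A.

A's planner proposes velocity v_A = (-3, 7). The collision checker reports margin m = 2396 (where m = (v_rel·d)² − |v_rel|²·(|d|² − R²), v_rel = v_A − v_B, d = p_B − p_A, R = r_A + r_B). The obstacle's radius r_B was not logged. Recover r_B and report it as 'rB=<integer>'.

m = 2396
d = (7, -9);  v_rel = (-9, 2),  |v_rel|² = 85
v_rel×d = (-9)·(-9) − (2)·(7) = 67
since m = R²·85 − 67²:  R² = (4489 + 2396) / 85 = 81
R = √81 = 9  ⇒  r_B = 9 − 5 = 4

rB=4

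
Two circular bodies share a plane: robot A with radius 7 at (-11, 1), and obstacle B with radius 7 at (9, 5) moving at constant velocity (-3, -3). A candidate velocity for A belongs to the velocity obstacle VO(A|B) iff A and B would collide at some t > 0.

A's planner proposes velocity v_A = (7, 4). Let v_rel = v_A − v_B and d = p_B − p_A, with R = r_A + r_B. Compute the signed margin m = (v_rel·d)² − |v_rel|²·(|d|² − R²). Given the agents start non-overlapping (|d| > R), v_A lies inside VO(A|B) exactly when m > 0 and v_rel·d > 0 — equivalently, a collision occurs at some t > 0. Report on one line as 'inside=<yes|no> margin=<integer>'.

d = (20, 4),  |d|² = 416;  R = 7+7 = 14,  c = 416−14² = 220
v_rel = (10, 7),  |v_rel|² = 149;  v_rel·d = (10)·(20) + (7)·(4) = 228
149·t² − 456·t + 220 = 0  ⇒  m = 228² − 149·220 = 19204
m = 19204 > 0,  v_rel·d = 228 > 0  ⇒  inside

inside=yes margin=19204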